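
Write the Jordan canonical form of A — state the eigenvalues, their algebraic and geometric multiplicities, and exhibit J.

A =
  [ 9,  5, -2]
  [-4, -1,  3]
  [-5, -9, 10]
J_3(6)

The characteristic polynomial is
  det(x·I − A) = x^3 - 18*x^2 + 108*x - 216 = (x - 6)^3

Eigenvalues and multiplicities (the geometric multiplicity of λ is n − rank(A − λI), which equals the number of Jordan blocks for λ):
  λ = 6: algebraic multiplicity = 3, geometric multiplicity = 1

Determining the block sizes for each eigenvalue:
  λ = 6: one block (gm = 1), so the single block has size am = 3 → block sizes [3]

Assembling the blocks gives a Jordan form
J =
  [6, 1, 0]
  [0, 6, 1]
  [0, 0, 6]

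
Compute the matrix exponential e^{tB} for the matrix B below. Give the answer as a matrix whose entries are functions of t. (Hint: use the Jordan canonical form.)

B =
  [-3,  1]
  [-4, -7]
e^{tB} =
  [2*t*exp(-5*t) + exp(-5*t), t*exp(-5*t)]
  [-4*t*exp(-5*t), -2*t*exp(-5*t) + exp(-5*t)]

Strategy: write B = P · J · P⁻¹ where J is a Jordan canonical form, so e^{tB} = P · e^{tJ} · P⁻¹, and e^{tJ} can be computed block-by-block.

B has Jordan form
J =
  [-5,  1]
  [ 0, -5]
(up to reordering of blocks).

Per-block formulas:
  For a 2×2 Jordan block J_2(-5): exp(t · J_2(-5)) = e^(-5t)·(I + t·N), where N is the 2×2 nilpotent shift.

After assembling e^{tJ} and conjugating by P, we get:

e^{tB} =
  [2*t*exp(-5*t) + exp(-5*t), t*exp(-5*t)]
  [-4*t*exp(-5*t), -2*t*exp(-5*t) + exp(-5*t)]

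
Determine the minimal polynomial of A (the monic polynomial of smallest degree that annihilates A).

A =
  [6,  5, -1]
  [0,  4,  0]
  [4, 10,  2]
x^2 - 8*x + 16

The characteristic polynomial is χ_A(x) = (x - 4)^3, so the eigenvalues are known. The minimal polynomial is
  m_A(x) = Π_λ (x − λ)^{k_λ}
where k_λ is the size of the *largest* Jordan block for λ (equivalently, the smallest k with (A − λI)^k v = 0 for every generalised eigenvector v of λ).

  λ = 4: largest Jordan block has size 2, contributing (x − 4)^2

So m_A(x) = (x - 4)^2 = x^2 - 8*x + 16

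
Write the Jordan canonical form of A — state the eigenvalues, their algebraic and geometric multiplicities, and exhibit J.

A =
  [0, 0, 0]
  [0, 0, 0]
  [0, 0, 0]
J_1(0) ⊕ J_1(0) ⊕ J_1(0)

The characteristic polynomial is
  det(x·I − A) = x^3

Eigenvalues and multiplicities (the geometric multiplicity of λ is n − rank(A − λI), which equals the number of Jordan blocks for λ):
  λ = 0: algebraic multiplicity = 3, geometric multiplicity = 3

Determining the block sizes for each eigenvalue:
  λ = 0: gm = am = 3, so every block has size 1 → block sizes [1, 1, 1]

Assembling the blocks gives a Jordan form
J =
  [0, 0, 0]
  [0, 0, 0]
  [0, 0, 0]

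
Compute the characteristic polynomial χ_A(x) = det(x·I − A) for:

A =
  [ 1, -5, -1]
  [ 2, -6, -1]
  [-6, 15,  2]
x^3 + 3*x^2 + 3*x + 1

Expanding det(x·I − A) (e.g. by cofactor expansion or by noting that A is similar to its Jordan form J, which has the same characteristic polynomial as A) gives
  χ_A(x) = x^3 + 3*x^2 + 3*x + 1
which factors as (x + 1)^3. The eigenvalues (with algebraic multiplicities) are λ = -1 with multiplicity 3.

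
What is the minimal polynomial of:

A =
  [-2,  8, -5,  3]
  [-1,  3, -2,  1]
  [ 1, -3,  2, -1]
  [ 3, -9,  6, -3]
x^3

The characteristic polynomial is χ_A(x) = x^4, so the eigenvalues are known. The minimal polynomial is
  m_A(x) = Π_λ (x − λ)^{k_λ}
where k_λ is the size of the *largest* Jordan block for λ (equivalently, the smallest k with (A − λI)^k v = 0 for every generalised eigenvector v of λ).

  λ = 0: largest Jordan block has size 3, contributing (x − 0)^3

So m_A(x) = x^3 = x^3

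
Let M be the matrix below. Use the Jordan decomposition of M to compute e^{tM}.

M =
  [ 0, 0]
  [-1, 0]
e^{tM} =
  [1, 0]
  [-t, 1]

Strategy: write M = P · J · P⁻¹ where J is a Jordan canonical form, so e^{tM} = P · e^{tJ} · P⁻¹, and e^{tJ} can be computed block-by-block.

M has Jordan form
J =
  [0, 1]
  [0, 0]
(up to reordering of blocks).

Per-block formulas:
  For a 2×2 Jordan block J_2(0): exp(t · J_2(0)) = e^(0t)·(I + t·N), where N is the 2×2 nilpotent shift.

After assembling e^{tJ} and conjugating by P, we get:

e^{tM} =
  [1, 0]
  [-t, 1]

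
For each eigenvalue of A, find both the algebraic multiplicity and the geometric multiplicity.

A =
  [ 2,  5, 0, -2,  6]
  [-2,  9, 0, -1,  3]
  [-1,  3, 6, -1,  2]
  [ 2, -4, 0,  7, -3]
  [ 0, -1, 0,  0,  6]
λ = 6: alg = 5, geom = 2

Step 1 — factor the characteristic polynomial to read off the algebraic multiplicities:
  χ_A(x) = (x - 6)^5

Step 2 — compute geometric multiplicities via the rank-nullity identity g(λ) = n − rank(A − λI):
  rank(A − (6)·I) = 3, so dim ker(A − (6)·I) = n − 3 = 2

Summary:
  λ = 6: algebraic multiplicity = 5, geometric multiplicity = 2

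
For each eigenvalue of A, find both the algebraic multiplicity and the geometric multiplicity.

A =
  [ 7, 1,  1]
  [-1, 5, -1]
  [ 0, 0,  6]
λ = 6: alg = 3, geom = 2

Step 1 — factor the characteristic polynomial to read off the algebraic multiplicities:
  χ_A(x) = (x - 6)^3

Step 2 — compute geometric multiplicities via the rank-nullity identity g(λ) = n − rank(A − λI):
  rank(A − (6)·I) = 1, so dim ker(A − (6)·I) = n − 1 = 2

Summary:
  λ = 6: algebraic multiplicity = 3, geometric multiplicity = 2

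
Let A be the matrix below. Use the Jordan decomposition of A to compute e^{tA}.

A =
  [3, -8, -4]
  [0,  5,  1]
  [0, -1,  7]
e^{tA} =
  [exp(3*t), 4*t*exp(6*t) - 4*exp(6*t) + 4*exp(3*t), -4*t*exp(6*t)]
  [0, -t*exp(6*t) + exp(6*t), t*exp(6*t)]
  [0, -t*exp(6*t), t*exp(6*t) + exp(6*t)]

Strategy: write A = P · J · P⁻¹ where J is a Jordan canonical form, so e^{tA} = P · e^{tJ} · P⁻¹, and e^{tJ} can be computed block-by-block.

A has Jordan form
J =
  [3, 0, 0]
  [0, 6, 1]
  [0, 0, 6]
(up to reordering of blocks).

Per-block formulas:
  For a 1×1 block at λ = 3: exp(t · [3]) = [e^(3t)].
  For a 2×2 Jordan block J_2(6): exp(t · J_2(6)) = e^(6t)·(I + t·N), where N is the 2×2 nilpotent shift.

After assembling e^{tJ} and conjugating by P, we get:

e^{tA} =
  [exp(3*t), 4*t*exp(6*t) - 4*exp(6*t) + 4*exp(3*t), -4*t*exp(6*t)]
  [0, -t*exp(6*t) + exp(6*t), t*exp(6*t)]
  [0, -t*exp(6*t), t*exp(6*t) + exp(6*t)]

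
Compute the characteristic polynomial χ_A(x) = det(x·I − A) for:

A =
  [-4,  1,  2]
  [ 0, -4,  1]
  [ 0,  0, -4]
x^3 + 12*x^2 + 48*x + 64

Expanding det(x·I − A) (e.g. by cofactor expansion or by noting that A is similar to its Jordan form J, which has the same characteristic polynomial as A) gives
  χ_A(x) = x^3 + 12*x^2 + 48*x + 64
which factors as (x + 4)^3. The eigenvalues (with algebraic multiplicities) are λ = -4 with multiplicity 3.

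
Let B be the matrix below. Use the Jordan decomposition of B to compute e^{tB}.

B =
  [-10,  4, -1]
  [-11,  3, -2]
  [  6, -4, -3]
e^{tB} =
  [-8*t*exp(-3*t) + 2*exp(-3*t) - exp(-4*t), 4*t*exp(-3*t), -2*t*exp(-3*t) + exp(-3*t) - exp(-4*t)]
  [-12*t*exp(-3*t) + exp(-3*t) - exp(-4*t), 6*t*exp(-3*t) + exp(-3*t), -3*t*exp(-3*t) + exp(-3*t) - exp(-4*t)]
  [8*t*exp(-3*t) - 2*exp(-3*t) + 2*exp(-4*t), -4*t*exp(-3*t), 2*t*exp(-3*t) - exp(-3*t) + 2*exp(-4*t)]

Strategy: write B = P · J · P⁻¹ where J is a Jordan canonical form, so e^{tB} = P · e^{tJ} · P⁻¹, and e^{tJ} can be computed block-by-block.

B has Jordan form
J =
  [-4,  0,  0]
  [ 0, -3,  1]
  [ 0,  0, -3]
(up to reordering of blocks).

Per-block formulas:
  For a 1×1 block at λ = -4: exp(t · [-4]) = [e^(-4t)].
  For a 2×2 Jordan block J_2(-3): exp(t · J_2(-3)) = e^(-3t)·(I + t·N), where N is the 2×2 nilpotent shift.

After assembling e^{tJ} and conjugating by P, we get:

e^{tB} =
  [-8*t*exp(-3*t) + 2*exp(-3*t) - exp(-4*t), 4*t*exp(-3*t), -2*t*exp(-3*t) + exp(-3*t) - exp(-4*t)]
  [-12*t*exp(-3*t) + exp(-3*t) - exp(-4*t), 6*t*exp(-3*t) + exp(-3*t), -3*t*exp(-3*t) + exp(-3*t) - exp(-4*t)]
  [8*t*exp(-3*t) - 2*exp(-3*t) + 2*exp(-4*t), -4*t*exp(-3*t), 2*t*exp(-3*t) - exp(-3*t) + 2*exp(-4*t)]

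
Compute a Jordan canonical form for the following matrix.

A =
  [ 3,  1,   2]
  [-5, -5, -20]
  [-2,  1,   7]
J_2(0) ⊕ J_1(5)

The characteristic polynomial is
  det(x·I − A) = x^3 - 5*x^2 = x^2*(x - 5)

Eigenvalues and multiplicities (the geometric multiplicity of λ is n − rank(A − λI), which equals the number of Jordan blocks for λ):
  λ = 0: algebraic multiplicity = 2, geometric multiplicity = 1
  λ = 5: algebraic multiplicity = 1, geometric multiplicity = 1

Determining the block sizes for each eigenvalue:
  λ = 0: one block (gm = 1), so the single block has size am = 2 → block sizes [2]
  λ = 5: one block (gm = 1), so the single block has size am = 1 → block sizes [1]

Assembling the blocks gives a Jordan form
J =
  [0, 1, 0]
  [0, 0, 0]
  [0, 0, 5]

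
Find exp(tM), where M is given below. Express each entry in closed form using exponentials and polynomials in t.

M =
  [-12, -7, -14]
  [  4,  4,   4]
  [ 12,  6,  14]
e^{tM} =
  [-14*t*exp(2*t) + exp(2*t), -7*t*exp(2*t), -14*t*exp(2*t)]
  [4*t*exp(2*t), 2*t*exp(2*t) + exp(2*t), 4*t*exp(2*t)]
  [12*t*exp(2*t), 6*t*exp(2*t), 12*t*exp(2*t) + exp(2*t)]

Strategy: write M = P · J · P⁻¹ where J is a Jordan canonical form, so e^{tM} = P · e^{tJ} · P⁻¹, and e^{tJ} can be computed block-by-block.

M has Jordan form
J =
  [2, 1, 0]
  [0, 2, 0]
  [0, 0, 2]
(up to reordering of blocks).

Per-block formulas:
  For a 2×2 Jordan block J_2(2): exp(t · J_2(2)) = e^(2t)·(I + t·N), where N is the 2×2 nilpotent shift.
  For a 1×1 block at λ = 2: exp(t · [2]) = [e^(2t)].

After assembling e^{tJ} and conjugating by P, we get:

e^{tM} =
  [-14*t*exp(2*t) + exp(2*t), -7*t*exp(2*t), -14*t*exp(2*t)]
  [4*t*exp(2*t), 2*t*exp(2*t) + exp(2*t), 4*t*exp(2*t)]
  [12*t*exp(2*t), 6*t*exp(2*t), 12*t*exp(2*t) + exp(2*t)]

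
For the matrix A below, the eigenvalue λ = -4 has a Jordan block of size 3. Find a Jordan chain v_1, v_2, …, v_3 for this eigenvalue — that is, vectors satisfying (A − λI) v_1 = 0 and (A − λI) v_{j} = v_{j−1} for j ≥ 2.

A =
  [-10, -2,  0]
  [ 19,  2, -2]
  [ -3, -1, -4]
A Jordan chain for λ = -4 of length 3:
v_1 = (-2, 6, -1)ᵀ
v_2 = (-6, 19, -3)ᵀ
v_3 = (1, 0, 0)ᵀ

Let N = A − (-4)·I. We want v_3 with N^3 v_3 = 0 but N^2 v_3 ≠ 0; then v_{j-1} := N · v_j for j = 3, …, 2.

Pick v_3 = (1, 0, 0)ᵀ.
Then v_2 = N · v_3 = (-6, 19, -3)ᵀ.
Then v_1 = N · v_2 = (-2, 6, -1)ᵀ.

Sanity check: (A − (-4)·I) v_1 = (0, 0, 0)ᵀ = 0. ✓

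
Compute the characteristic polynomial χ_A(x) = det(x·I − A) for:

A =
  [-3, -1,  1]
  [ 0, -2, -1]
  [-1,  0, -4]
x^3 + 9*x^2 + 27*x + 27

Expanding det(x·I − A) (e.g. by cofactor expansion or by noting that A is similar to its Jordan form J, which has the same characteristic polynomial as A) gives
  χ_A(x) = x^3 + 9*x^2 + 27*x + 27
which factors as (x + 3)^3. The eigenvalues (with algebraic multiplicities) are λ = -3 with multiplicity 3.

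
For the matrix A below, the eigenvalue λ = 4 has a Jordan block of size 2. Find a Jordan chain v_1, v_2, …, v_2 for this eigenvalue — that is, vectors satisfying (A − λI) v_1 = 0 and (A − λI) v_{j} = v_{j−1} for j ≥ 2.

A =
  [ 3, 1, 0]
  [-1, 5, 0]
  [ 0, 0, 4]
A Jordan chain for λ = 4 of length 2:
v_1 = (-1, -1, 0)ᵀ
v_2 = (1, 0, 0)ᵀ

Let N = A − (4)·I. We want v_2 with N^2 v_2 = 0 but N^1 v_2 ≠ 0; then v_{j-1} := N · v_j for j = 2, …, 2.

Pick v_2 = (1, 0, 0)ᵀ.
Then v_1 = N · v_2 = (-1, -1, 0)ᵀ.

Sanity check: (A − (4)·I) v_1 = (0, 0, 0)ᵀ = 0. ✓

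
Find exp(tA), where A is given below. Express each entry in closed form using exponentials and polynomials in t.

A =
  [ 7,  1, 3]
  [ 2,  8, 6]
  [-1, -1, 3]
e^{tA} =
  [t*exp(6*t) + exp(6*t), t*exp(6*t), 3*t*exp(6*t)]
  [2*t*exp(6*t), 2*t*exp(6*t) + exp(6*t), 6*t*exp(6*t)]
  [-t*exp(6*t), -t*exp(6*t), -3*t*exp(6*t) + exp(6*t)]

Strategy: write A = P · J · P⁻¹ where J is a Jordan canonical form, so e^{tA} = P · e^{tJ} · P⁻¹, and e^{tJ} can be computed block-by-block.

A has Jordan form
J =
  [6, 1, 0]
  [0, 6, 0]
  [0, 0, 6]
(up to reordering of blocks).

Per-block formulas:
  For a 2×2 Jordan block J_2(6): exp(t · J_2(6)) = e^(6t)·(I + t·N), where N is the 2×2 nilpotent shift.
  For a 1×1 block at λ = 6: exp(t · [6]) = [e^(6t)].

After assembling e^{tJ} and conjugating by P, we get:

e^{tA} =
  [t*exp(6*t) + exp(6*t), t*exp(6*t), 3*t*exp(6*t)]
  [2*t*exp(6*t), 2*t*exp(6*t) + exp(6*t), 6*t*exp(6*t)]
  [-t*exp(6*t), -t*exp(6*t), -3*t*exp(6*t) + exp(6*t)]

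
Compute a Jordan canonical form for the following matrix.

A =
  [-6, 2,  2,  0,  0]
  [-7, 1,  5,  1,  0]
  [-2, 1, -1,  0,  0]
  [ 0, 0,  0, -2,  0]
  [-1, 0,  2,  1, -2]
J_3(-2) ⊕ J_1(-2) ⊕ J_1(-2)

The characteristic polynomial is
  det(x·I − A) = x^5 + 10*x^4 + 40*x^3 + 80*x^2 + 80*x + 32 = (x + 2)^5

Eigenvalues and multiplicities (the geometric multiplicity of λ is n − rank(A − λI), which equals the number of Jordan blocks for λ):
  λ = -2: algebraic multiplicity = 5, geometric multiplicity = 3

Determining the block sizes for each eigenvalue:
  λ = -2: with am = 5 and gm = 3, the partition is not yet determined (e.g. several partitions of 5 into 3 parts exist). Let N = A − (-2)·I. Computing rank(N^1) = 2, rank(N^2) = 1, rank(N^3) = 0; the number of blocks of size ≥ j is rank(N^{j−1}) − rank(N^j), giving [3, 1, 1]. So we have 1 block(s) of size 3, 2 block(s) of size 1 → block sizes [3, 1, 1]

Assembling the blocks gives a Jordan form
J =
  [-2,  1,  0,  0,  0]
  [ 0, -2,  1,  0,  0]
  [ 0,  0, -2,  0,  0]
  [ 0,  0,  0, -2,  0]
  [ 0,  0,  0,  0, -2]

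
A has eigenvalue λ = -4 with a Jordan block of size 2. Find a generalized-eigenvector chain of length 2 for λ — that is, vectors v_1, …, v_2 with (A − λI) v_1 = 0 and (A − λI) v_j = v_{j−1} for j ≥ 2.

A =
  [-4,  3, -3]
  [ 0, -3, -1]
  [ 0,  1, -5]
A Jordan chain for λ = -4 of length 2:
v_1 = (3, 1, 1)ᵀ
v_2 = (0, 1, 0)ᵀ

Let N = A − (-4)·I. We want v_2 with N^2 v_2 = 0 but N^1 v_2 ≠ 0; then v_{j-1} := N · v_j for j = 2, …, 2.

Pick v_2 = (0, 1, 0)ᵀ.
Then v_1 = N · v_2 = (3, 1, 1)ᵀ.

Sanity check: (A − (-4)·I) v_1 = (0, 0, 0)ᵀ = 0. ✓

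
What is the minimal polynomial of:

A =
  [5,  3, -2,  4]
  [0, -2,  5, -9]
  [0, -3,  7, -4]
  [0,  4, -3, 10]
x^3 - 15*x^2 + 75*x - 125

The characteristic polynomial is χ_A(x) = (x - 5)^4, so the eigenvalues are known. The minimal polynomial is
  m_A(x) = Π_λ (x − λ)^{k_λ}
where k_λ is the size of the *largest* Jordan block for λ (equivalently, the smallest k with (A − λI)^k v = 0 for every generalised eigenvector v of λ).

  λ = 5: largest Jordan block has size 3, contributing (x − 5)^3

So m_A(x) = (x - 5)^3 = x^3 - 15*x^2 + 75*x - 125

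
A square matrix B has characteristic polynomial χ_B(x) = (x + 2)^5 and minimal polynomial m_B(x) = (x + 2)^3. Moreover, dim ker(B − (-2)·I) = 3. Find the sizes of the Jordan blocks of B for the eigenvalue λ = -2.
Block sizes for λ = -2: [3, 1, 1]

Step 1 — from the characteristic polynomial, algebraic multiplicity of λ = -2 is 5. From dim ker(B − (-2)·I) = 3, there are exactly 3 Jordan blocks for λ = -2.
Step 2 — from the minimal polynomial, the factor (x + 2)^3 tells us the largest block for λ = -2 has size 3.
Step 3 — with total size 5, 3 blocks, and largest block 3, the block sizes (in nonincreasing order) are [3, 1, 1].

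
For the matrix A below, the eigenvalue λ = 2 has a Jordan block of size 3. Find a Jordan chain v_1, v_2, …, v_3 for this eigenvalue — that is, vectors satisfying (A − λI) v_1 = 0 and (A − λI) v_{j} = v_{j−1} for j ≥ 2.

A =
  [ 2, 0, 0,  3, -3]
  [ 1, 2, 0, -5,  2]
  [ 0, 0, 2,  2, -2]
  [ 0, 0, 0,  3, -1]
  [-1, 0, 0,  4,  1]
A Jordan chain for λ = 2 of length 3:
v_1 = (3, -2, 2, 1, 1)ᵀ
v_2 = (0, 1, 0, 0, -1)ᵀ
v_3 = (1, 0, 0, 0, 0)ᵀ

Let N = A − (2)·I. We want v_3 with N^3 v_3 = 0 but N^2 v_3 ≠ 0; then v_{j-1} := N · v_j for j = 3, …, 2.

Pick v_3 = (1, 0, 0, 0, 0)ᵀ.
Then v_2 = N · v_3 = (0, 1, 0, 0, -1)ᵀ.
Then v_1 = N · v_2 = (3, -2, 2, 1, 1)ᵀ.

Sanity check: (A − (2)·I) v_1 = (0, 0, 0, 0, 0)ᵀ = 0. ✓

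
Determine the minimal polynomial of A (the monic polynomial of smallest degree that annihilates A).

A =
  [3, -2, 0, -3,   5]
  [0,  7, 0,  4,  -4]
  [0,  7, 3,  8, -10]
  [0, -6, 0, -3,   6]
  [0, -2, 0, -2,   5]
x^2 - 6*x + 9

The characteristic polynomial is χ_A(x) = (x - 3)^5, so the eigenvalues are known. The minimal polynomial is
  m_A(x) = Π_λ (x − λ)^{k_λ}
where k_λ is the size of the *largest* Jordan block for λ (equivalently, the smallest k with (A − λI)^k v = 0 for every generalised eigenvector v of λ).

  λ = 3: largest Jordan block has size 2, contributing (x − 3)^2

So m_A(x) = (x - 3)^2 = x^2 - 6*x + 9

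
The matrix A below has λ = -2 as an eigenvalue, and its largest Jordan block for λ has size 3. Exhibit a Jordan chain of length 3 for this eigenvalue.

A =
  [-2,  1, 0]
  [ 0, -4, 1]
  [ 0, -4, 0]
A Jordan chain for λ = -2 of length 3:
v_1 = (-2, 0, 0)ᵀ
v_2 = (1, -2, -4)ᵀ
v_3 = (0, 1, 0)ᵀ

Let N = A − (-2)·I. We want v_3 with N^3 v_3 = 0 but N^2 v_3 ≠ 0; then v_{j-1} := N · v_j for j = 3, …, 2.

Pick v_3 = (0, 1, 0)ᵀ.
Then v_2 = N · v_3 = (1, -2, -4)ᵀ.
Then v_1 = N · v_2 = (-2, 0, 0)ᵀ.

Sanity check: (A − (-2)·I) v_1 = (0, 0, 0)ᵀ = 0. ✓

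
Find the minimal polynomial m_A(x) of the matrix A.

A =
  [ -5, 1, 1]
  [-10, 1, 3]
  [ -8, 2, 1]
x^3 + 3*x^2 + 3*x + 1

The characteristic polynomial is χ_A(x) = (x + 1)^3, so the eigenvalues are known. The minimal polynomial is
  m_A(x) = Π_λ (x − λ)^{k_λ}
where k_λ is the size of the *largest* Jordan block for λ (equivalently, the smallest k with (A − λI)^k v = 0 for every generalised eigenvector v of λ).

  λ = -1: largest Jordan block has size 3, contributing (x + 1)^3

So m_A(x) = (x + 1)^3 = x^3 + 3*x^2 + 3*x + 1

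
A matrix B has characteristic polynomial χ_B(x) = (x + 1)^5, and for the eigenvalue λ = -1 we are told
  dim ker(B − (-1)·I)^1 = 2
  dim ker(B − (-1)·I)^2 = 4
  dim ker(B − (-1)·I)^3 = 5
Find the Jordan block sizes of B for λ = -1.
Block sizes for λ = -1: [3, 2]

From the dimensions of kernels of powers, the number of Jordan blocks of size at least j is d_j − d_{j−1} where d_j = dim ker(N^j) (with d_0 = 0). Computing the differences gives [2, 2, 1].
The number of blocks of size exactly k is (#blocks of size ≥ k) − (#blocks of size ≥ k + 1), so the partition is: 1 block(s) of size 2, 1 block(s) of size 3.
In nonincreasing order the block sizes are [3, 2].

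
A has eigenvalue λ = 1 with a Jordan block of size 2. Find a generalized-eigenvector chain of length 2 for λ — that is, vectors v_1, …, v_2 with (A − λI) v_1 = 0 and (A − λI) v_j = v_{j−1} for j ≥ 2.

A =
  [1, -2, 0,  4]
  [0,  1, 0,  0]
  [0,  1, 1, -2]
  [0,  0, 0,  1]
A Jordan chain for λ = 1 of length 2:
v_1 = (-2, 0, 1, 0)ᵀ
v_2 = (0, 1, 0, 0)ᵀ

Let N = A − (1)·I. We want v_2 with N^2 v_2 = 0 but N^1 v_2 ≠ 0; then v_{j-1} := N · v_j for j = 2, …, 2.

Pick v_2 = (0, 1, 0, 0)ᵀ.
Then v_1 = N · v_2 = (-2, 0, 1, 0)ᵀ.

Sanity check: (A − (1)·I) v_1 = (0, 0, 0, 0)ᵀ = 0. ✓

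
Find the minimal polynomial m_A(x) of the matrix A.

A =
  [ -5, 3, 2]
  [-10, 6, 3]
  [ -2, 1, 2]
x^3 - 3*x^2 + 3*x - 1

The characteristic polynomial is χ_A(x) = (x - 1)^3, so the eigenvalues are known. The minimal polynomial is
  m_A(x) = Π_λ (x − λ)^{k_λ}
where k_λ is the size of the *largest* Jordan block for λ (equivalently, the smallest k with (A − λI)^k v = 0 for every generalised eigenvector v of λ).

  λ = 1: largest Jordan block has size 3, contributing (x − 1)^3

So m_A(x) = (x - 1)^3 = x^3 - 3*x^2 + 3*x - 1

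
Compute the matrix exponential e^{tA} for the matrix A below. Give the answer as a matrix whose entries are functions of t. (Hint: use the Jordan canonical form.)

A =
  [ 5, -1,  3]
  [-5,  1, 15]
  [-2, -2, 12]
e^{tA} =
  [-t*exp(6*t) + exp(6*t), -t*exp(6*t), 3*t*exp(6*t)]
  [-5*t*exp(6*t), -5*t*exp(6*t) + exp(6*t), 15*t*exp(6*t)]
  [-2*t*exp(6*t), -2*t*exp(6*t), 6*t*exp(6*t) + exp(6*t)]

Strategy: write A = P · J · P⁻¹ where J is a Jordan canonical form, so e^{tA} = P · e^{tJ} · P⁻¹, and e^{tJ} can be computed block-by-block.

A has Jordan form
J =
  [6, 1, 0]
  [0, 6, 0]
  [0, 0, 6]
(up to reordering of blocks).

Per-block formulas:
  For a 2×2 Jordan block J_2(6): exp(t · J_2(6)) = e^(6t)·(I + t·N), where N is the 2×2 nilpotent shift.
  For a 1×1 block at λ = 6: exp(t · [6]) = [e^(6t)].

After assembling e^{tJ} and conjugating by P, we get:

e^{tA} =
  [-t*exp(6*t) + exp(6*t), -t*exp(6*t), 3*t*exp(6*t)]
  [-5*t*exp(6*t), -5*t*exp(6*t) + exp(6*t), 15*t*exp(6*t)]
  [-2*t*exp(6*t), -2*t*exp(6*t), 6*t*exp(6*t) + exp(6*t)]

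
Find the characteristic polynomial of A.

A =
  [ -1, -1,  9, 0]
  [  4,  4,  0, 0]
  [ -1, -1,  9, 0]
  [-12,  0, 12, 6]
x^4 - 18*x^3 + 108*x^2 - 216*x

Expanding det(x·I − A) (e.g. by cofactor expansion or by noting that A is similar to its Jordan form J, which has the same characteristic polynomial as A) gives
  χ_A(x) = x^4 - 18*x^3 + 108*x^2 - 216*x
which factors as x*(x - 6)^3. The eigenvalues (with algebraic multiplicities) are λ = 0 with multiplicity 1, λ = 6 with multiplicity 3.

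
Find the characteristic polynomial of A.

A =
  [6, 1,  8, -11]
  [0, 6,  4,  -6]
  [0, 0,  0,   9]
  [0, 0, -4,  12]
x^4 - 24*x^3 + 216*x^2 - 864*x + 1296

Expanding det(x·I − A) (e.g. by cofactor expansion or by noting that A is similar to its Jordan form J, which has the same characteristic polynomial as A) gives
  χ_A(x) = x^4 - 24*x^3 + 216*x^2 - 864*x + 1296
which factors as (x - 6)^4. The eigenvalues (with algebraic multiplicities) are λ = 6 with multiplicity 4.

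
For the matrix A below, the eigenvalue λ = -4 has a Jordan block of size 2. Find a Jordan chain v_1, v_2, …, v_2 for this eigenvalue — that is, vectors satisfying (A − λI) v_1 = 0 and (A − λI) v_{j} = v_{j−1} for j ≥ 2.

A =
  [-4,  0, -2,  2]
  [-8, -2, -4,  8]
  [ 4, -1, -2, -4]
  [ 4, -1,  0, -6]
A Jordan chain for λ = -4 of length 2:
v_1 = (0, -8, 4, 4)ᵀ
v_2 = (1, 0, 0, 0)ᵀ

Let N = A − (-4)·I. We want v_2 with N^2 v_2 = 0 but N^1 v_2 ≠ 0; then v_{j-1} := N · v_j for j = 2, …, 2.

Pick v_2 = (1, 0, 0, 0)ᵀ.
Then v_1 = N · v_2 = (0, -8, 4, 4)ᵀ.

Sanity check: (A − (-4)·I) v_1 = (0, 0, 0, 0)ᵀ = 0. ✓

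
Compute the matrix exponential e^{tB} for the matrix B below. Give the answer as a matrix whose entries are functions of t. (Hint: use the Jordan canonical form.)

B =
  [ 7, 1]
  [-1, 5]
e^{tB} =
  [t*exp(6*t) + exp(6*t), t*exp(6*t)]
  [-t*exp(6*t), -t*exp(6*t) + exp(6*t)]

Strategy: write B = P · J · P⁻¹ where J is a Jordan canonical form, so e^{tB} = P · e^{tJ} · P⁻¹, and e^{tJ} can be computed block-by-block.

B has Jordan form
J =
  [6, 1]
  [0, 6]
(up to reordering of blocks).

Per-block formulas:
  For a 2×2 Jordan block J_2(6): exp(t · J_2(6)) = e^(6t)·(I + t·N), where N is the 2×2 nilpotent shift.

After assembling e^{tJ} and conjugating by P, we get:

e^{tB} =
  [t*exp(6*t) + exp(6*t), t*exp(6*t)]
  [-t*exp(6*t), -t*exp(6*t) + exp(6*t)]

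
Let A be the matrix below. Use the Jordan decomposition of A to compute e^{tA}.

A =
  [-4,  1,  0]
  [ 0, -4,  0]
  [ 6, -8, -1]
e^{tA} =
  [exp(-4*t), t*exp(-4*t), 0]
  [0, exp(-4*t), 0]
  [2*exp(-t) - 2*exp(-4*t), -2*t*exp(-4*t) - 2*exp(-t) + 2*exp(-4*t), exp(-t)]

Strategy: write A = P · J · P⁻¹ where J is a Jordan canonical form, so e^{tA} = P · e^{tJ} · P⁻¹, and e^{tJ} can be computed block-by-block.

A has Jordan form
J =
  [-4,  1,  0]
  [ 0, -4,  0]
  [ 0,  0, -1]
(up to reordering of blocks).

Per-block formulas:
  For a 2×2 Jordan block J_2(-4): exp(t · J_2(-4)) = e^(-4t)·(I + t·N), where N is the 2×2 nilpotent shift.
  For a 1×1 block at λ = -1: exp(t · [-1]) = [e^(-1t)].

After assembling e^{tJ} and conjugating by P, we get:

e^{tA} =
  [exp(-4*t), t*exp(-4*t), 0]
  [0, exp(-4*t), 0]
  [2*exp(-t) - 2*exp(-4*t), -2*t*exp(-4*t) - 2*exp(-t) + 2*exp(-4*t), exp(-t)]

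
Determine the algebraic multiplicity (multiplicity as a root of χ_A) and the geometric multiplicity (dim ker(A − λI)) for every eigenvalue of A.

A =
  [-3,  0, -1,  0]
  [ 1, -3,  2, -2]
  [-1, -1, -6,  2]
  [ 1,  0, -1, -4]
λ = -4: alg = 4, geom = 2

Step 1 — factor the characteristic polynomial to read off the algebraic multiplicities:
  χ_A(x) = (x + 4)^4

Step 2 — compute geometric multiplicities via the rank-nullity identity g(λ) = n − rank(A − λI):
  rank(A − (-4)·I) = 2, so dim ker(A − (-4)·I) = n − 2 = 2

Summary:
  λ = -4: algebraic multiplicity = 4, geometric multiplicity = 2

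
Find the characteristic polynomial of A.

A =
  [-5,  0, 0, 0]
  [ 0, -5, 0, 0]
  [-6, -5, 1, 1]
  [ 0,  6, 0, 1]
x^4 + 8*x^3 + 6*x^2 - 40*x + 25

Expanding det(x·I − A) (e.g. by cofactor expansion or by noting that A is similar to its Jordan form J, which has the same characteristic polynomial as A) gives
  χ_A(x) = x^4 + 8*x^3 + 6*x^2 - 40*x + 25
which factors as (x - 1)^2*(x + 5)^2. The eigenvalues (with algebraic multiplicities) are λ = -5 with multiplicity 2, λ = 1 with multiplicity 2.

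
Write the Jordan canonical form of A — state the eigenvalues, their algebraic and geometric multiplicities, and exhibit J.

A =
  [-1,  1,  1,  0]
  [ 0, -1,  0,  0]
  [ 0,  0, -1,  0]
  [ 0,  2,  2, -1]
J_2(-1) ⊕ J_1(-1) ⊕ J_1(-1)

The characteristic polynomial is
  det(x·I − A) = x^4 + 4*x^3 + 6*x^2 + 4*x + 1 = (x + 1)^4

Eigenvalues and multiplicities (the geometric multiplicity of λ is n − rank(A − λI), which equals the number of Jordan blocks for λ):
  λ = -1: algebraic multiplicity = 4, geometric multiplicity = 3

Determining the block sizes for each eigenvalue:
  λ = -1: 3 blocks summing to 4 forces exactly one block of size 2 and the rest size 1 → block sizes [2, 1, 1]

Assembling the blocks gives a Jordan form
J =
  [-1,  1,  0,  0]
  [ 0, -1,  0,  0]
  [ 0,  0, -1,  0]
  [ 0,  0,  0, -1]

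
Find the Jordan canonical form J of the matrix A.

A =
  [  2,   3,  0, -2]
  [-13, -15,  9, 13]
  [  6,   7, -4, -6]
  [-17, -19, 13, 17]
J_3(0) ⊕ J_1(0)

The characteristic polynomial is
  det(x·I − A) = x^4

Eigenvalues and multiplicities (the geometric multiplicity of λ is n − rank(A − λI), which equals the number of Jordan blocks for λ):
  λ = 0: algebraic multiplicity = 4, geometric multiplicity = 2

Determining the block sizes for each eigenvalue:
  λ = 0: with am = 4 and gm = 2, the partition is not yet determined (e.g. several partitions of 4 into 2 parts exist). Let N = A − (0)·I. Computing rank(N^1) = 2, rank(N^2) = 1, rank(N^3) = 0; the number of blocks of size ≥ j is rank(N^{j−1}) − rank(N^j), giving [2, 1, 1]. So we have 1 block(s) of size 3, 1 block(s) of size 1 → block sizes [3, 1]

Assembling the blocks gives a Jordan form
J =
  [0, 1, 0, 0]
  [0, 0, 1, 0]
  [0, 0, 0, 0]
  [0, 0, 0, 0]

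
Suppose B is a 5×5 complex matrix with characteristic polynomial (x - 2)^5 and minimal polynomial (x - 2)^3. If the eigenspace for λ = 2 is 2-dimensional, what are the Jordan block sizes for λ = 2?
Block sizes for λ = 2: [3, 2]

Step 1 — from the characteristic polynomial, algebraic multiplicity of λ = 2 is 5. From dim ker(B − (2)·I) = 2, there are exactly 2 Jordan blocks for λ = 2.
Step 2 — from the minimal polynomial, the factor (x − 2)^3 tells us the largest block for λ = 2 has size 3.
Step 3 — with total size 5, 2 blocks, and largest block 3, the block sizes (in nonincreasing order) are [3, 2].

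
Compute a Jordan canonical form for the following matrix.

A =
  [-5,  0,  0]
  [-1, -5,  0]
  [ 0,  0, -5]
J_2(-5) ⊕ J_1(-5)

The characteristic polynomial is
  det(x·I − A) = x^3 + 15*x^2 + 75*x + 125 = (x + 5)^3

Eigenvalues and multiplicities (the geometric multiplicity of λ is n − rank(A − λI), which equals the number of Jordan blocks for λ):
  λ = -5: algebraic multiplicity = 3, geometric multiplicity = 2

Determining the block sizes for each eigenvalue:
  λ = -5: 2 blocks summing to 3 forces exactly one block of size 2 and the rest size 1 → block sizes [2, 1]

Assembling the blocks gives a Jordan form
J =
  [-5,  1,  0]
  [ 0, -5,  0]
  [ 0,  0, -5]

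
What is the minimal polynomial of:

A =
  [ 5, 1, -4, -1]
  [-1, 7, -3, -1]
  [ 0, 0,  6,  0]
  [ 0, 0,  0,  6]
x^3 - 18*x^2 + 108*x - 216

The characteristic polynomial is χ_A(x) = (x - 6)^4, so the eigenvalues are known. The minimal polynomial is
  m_A(x) = Π_λ (x − λ)^{k_λ}
where k_λ is the size of the *largest* Jordan block for λ (equivalently, the smallest k with (A − λI)^k v = 0 for every generalised eigenvector v of λ).

  λ = 6: largest Jordan block has size 3, contributing (x − 6)^3

So m_A(x) = (x - 6)^3 = x^3 - 18*x^2 + 108*x - 216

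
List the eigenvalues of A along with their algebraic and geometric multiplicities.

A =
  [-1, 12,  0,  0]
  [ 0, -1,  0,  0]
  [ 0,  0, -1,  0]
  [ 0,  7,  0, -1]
λ = -1: alg = 4, geom = 3

Step 1 — factor the characteristic polynomial to read off the algebraic multiplicities:
  χ_A(x) = (x + 1)^4

Step 2 — compute geometric multiplicities via the rank-nullity identity g(λ) = n − rank(A − λI):
  rank(A − (-1)·I) = 1, so dim ker(A − (-1)·I) = n − 1 = 3

Summary:
  λ = -1: algebraic multiplicity = 4, geometric multiplicity = 3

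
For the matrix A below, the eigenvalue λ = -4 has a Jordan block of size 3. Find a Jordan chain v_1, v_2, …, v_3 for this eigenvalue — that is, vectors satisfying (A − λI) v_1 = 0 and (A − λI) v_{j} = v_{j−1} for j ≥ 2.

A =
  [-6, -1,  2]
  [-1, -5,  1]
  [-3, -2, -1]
A Jordan chain for λ = -4 of length 3:
v_1 = (-1, 0, -1)ᵀ
v_2 = (-2, -1, -3)ᵀ
v_3 = (1, 0, 0)ᵀ

Let N = A − (-4)·I. We want v_3 with N^3 v_3 = 0 but N^2 v_3 ≠ 0; then v_{j-1} := N · v_j for j = 3, …, 2.

Pick v_3 = (1, 0, 0)ᵀ.
Then v_2 = N · v_3 = (-2, -1, -3)ᵀ.
Then v_1 = N · v_2 = (-1, 0, -1)ᵀ.

Sanity check: (A − (-4)·I) v_1 = (0, 0, 0)ᵀ = 0. ✓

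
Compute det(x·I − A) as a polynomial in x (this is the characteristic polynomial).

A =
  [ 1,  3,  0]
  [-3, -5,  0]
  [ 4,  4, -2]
x^3 + 6*x^2 + 12*x + 8

Expanding det(x·I − A) (e.g. by cofactor expansion or by noting that A is similar to its Jordan form J, which has the same characteristic polynomial as A) gives
  χ_A(x) = x^3 + 6*x^2 + 12*x + 8
which factors as (x + 2)^3. The eigenvalues (with algebraic multiplicities) are λ = -2 with multiplicity 3.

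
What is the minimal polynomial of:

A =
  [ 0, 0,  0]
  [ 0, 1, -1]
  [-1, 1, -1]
x^3

The characteristic polynomial is χ_A(x) = x^3, so the eigenvalues are known. The minimal polynomial is
  m_A(x) = Π_λ (x − λ)^{k_λ}
where k_λ is the size of the *largest* Jordan block for λ (equivalently, the smallest k with (A − λI)^k v = 0 for every generalised eigenvector v of λ).

  λ = 0: largest Jordan block has size 3, contributing (x − 0)^3

So m_A(x) = x^3 = x^3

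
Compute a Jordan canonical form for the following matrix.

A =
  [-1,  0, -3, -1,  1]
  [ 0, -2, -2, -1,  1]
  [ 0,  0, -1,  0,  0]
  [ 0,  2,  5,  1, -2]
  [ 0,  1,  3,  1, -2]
J_3(-1) ⊕ J_2(-1)

The characteristic polynomial is
  det(x·I − A) = x^5 + 5*x^4 + 10*x^3 + 10*x^2 + 5*x + 1 = (x + 1)^5

Eigenvalues and multiplicities (the geometric multiplicity of λ is n − rank(A − λI), which equals the number of Jordan blocks for λ):
  λ = -1: algebraic multiplicity = 5, geometric multiplicity = 2

Determining the block sizes for each eigenvalue:
  λ = -1: with am = 5 and gm = 2, the partition is not yet determined (e.g. several partitions of 5 into 2 parts exist). Let N = A − (-1)·I. Computing rank(N^1) = 3, rank(N^2) = 1, rank(N^3) = 0; the number of blocks of size ≥ j is rank(N^{j−1}) − rank(N^j), giving [2, 2, 1]. So we have 1 block(s) of size 3, 1 block(s) of size 2 → block sizes [3, 2]

Assembling the blocks gives a Jordan form
J =
  [-1,  1,  0,  0,  0]
  [ 0, -1,  1,  0,  0]
  [ 0,  0, -1,  0,  0]
  [ 0,  0,  0, -1,  1]
  [ 0,  0,  0,  0, -1]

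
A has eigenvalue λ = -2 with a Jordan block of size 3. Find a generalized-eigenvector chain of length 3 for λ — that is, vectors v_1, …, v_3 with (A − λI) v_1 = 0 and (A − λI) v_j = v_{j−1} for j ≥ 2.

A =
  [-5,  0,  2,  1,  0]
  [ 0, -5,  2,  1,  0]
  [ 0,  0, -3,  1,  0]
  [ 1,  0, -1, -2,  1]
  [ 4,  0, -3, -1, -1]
A Jordan chain for λ = -2 of length 3:
v_1 = (1, 1, 1, 1, 0)ᵀ
v_2 = (-1, -1, -1, 0, 1)ᵀ
v_3 = (1, 1, 1, 0, 0)ᵀ

Let N = A − (-2)·I. We want v_3 with N^3 v_3 = 0 but N^2 v_3 ≠ 0; then v_{j-1} := N · v_j for j = 3, …, 2.

Pick v_3 = (1, 1, 1, 0, 0)ᵀ.
Then v_2 = N · v_3 = (-1, -1, -1, 0, 1)ᵀ.
Then v_1 = N · v_2 = (1, 1, 1, 1, 0)ᵀ.

Sanity check: (A − (-2)·I) v_1 = (0, 0, 0, 0, 0)ᵀ = 0. ✓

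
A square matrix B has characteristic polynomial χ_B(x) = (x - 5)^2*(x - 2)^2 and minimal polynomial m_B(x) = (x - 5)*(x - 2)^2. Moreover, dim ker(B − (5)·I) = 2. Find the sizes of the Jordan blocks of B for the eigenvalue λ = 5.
Block sizes for λ = 5: [1, 1]

Step 1 — from the characteristic polynomial, algebraic multiplicity of λ = 5 is 2. From dim ker(B − (5)·I) = 2, there are exactly 2 Jordan blocks for λ = 5.
Step 2 — from the minimal polynomial, the factor (x − 5) tells us the largest block for λ = 5 has size 1.
Step 3 — with total size 2, 2 blocks, and largest block 1, the block sizes (in nonincreasing order) are [1, 1].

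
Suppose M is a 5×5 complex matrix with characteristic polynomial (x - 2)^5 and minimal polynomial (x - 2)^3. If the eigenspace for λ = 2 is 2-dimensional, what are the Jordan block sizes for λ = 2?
Block sizes for λ = 2: [3, 2]

Step 1 — from the characteristic polynomial, algebraic multiplicity of λ = 2 is 5. From dim ker(M − (2)·I) = 2, there are exactly 2 Jordan blocks for λ = 2.
Step 2 — from the minimal polynomial, the factor (x − 2)^3 tells us the largest block for λ = 2 has size 3.
Step 3 — with total size 5, 2 blocks, and largest block 3, the block sizes (in nonincreasing order) are [3, 2].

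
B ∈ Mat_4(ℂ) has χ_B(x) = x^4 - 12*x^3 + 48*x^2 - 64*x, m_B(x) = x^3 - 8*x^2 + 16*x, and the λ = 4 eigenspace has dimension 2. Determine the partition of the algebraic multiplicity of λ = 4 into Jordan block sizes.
Block sizes for λ = 4: [2, 1]

Step 1 — from the characteristic polynomial, algebraic multiplicity of λ = 4 is 3. From dim ker(B − (4)·I) = 2, there are exactly 2 Jordan blocks for λ = 4.
Step 2 — from the minimal polynomial, the factor (x − 4)^2 tells us the largest block for λ = 4 has size 2.
Step 3 — with total size 3, 2 blocks, and largest block 2, the block sizes (in nonincreasing order) are [2, 1].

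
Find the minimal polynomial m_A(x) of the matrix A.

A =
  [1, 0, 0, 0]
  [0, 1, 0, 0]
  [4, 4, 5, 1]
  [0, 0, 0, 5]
x^3 - 11*x^2 + 35*x - 25

The characteristic polynomial is χ_A(x) = (x - 5)^2*(x - 1)^2, so the eigenvalues are known. The minimal polynomial is
  m_A(x) = Π_λ (x − λ)^{k_λ}
where k_λ is the size of the *largest* Jordan block for λ (equivalently, the smallest k with (A − λI)^k v = 0 for every generalised eigenvector v of λ).

  λ = 1: largest Jordan block has size 1, contributing (x − 1)
  λ = 5: largest Jordan block has size 2, contributing (x − 5)^2

So m_A(x) = (x - 5)^2*(x - 1) = x^3 - 11*x^2 + 35*x - 25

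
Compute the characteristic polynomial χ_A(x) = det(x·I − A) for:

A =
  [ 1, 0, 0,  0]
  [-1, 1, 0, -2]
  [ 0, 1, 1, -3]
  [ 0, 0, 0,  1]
x^4 - 4*x^3 + 6*x^2 - 4*x + 1

Expanding det(x·I − A) (e.g. by cofactor expansion or by noting that A is similar to its Jordan form J, which has the same characteristic polynomial as A) gives
  χ_A(x) = x^4 - 4*x^3 + 6*x^2 - 4*x + 1
which factors as (x - 1)^4. The eigenvalues (with algebraic multiplicities) are λ = 1 with multiplicity 4.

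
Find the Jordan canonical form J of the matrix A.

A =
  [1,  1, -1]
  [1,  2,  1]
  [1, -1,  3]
J_3(2)

The characteristic polynomial is
  det(x·I − A) = x^3 - 6*x^2 + 12*x - 8 = (x - 2)^3

Eigenvalues and multiplicities (the geometric multiplicity of λ is n − rank(A − λI), which equals the number of Jordan blocks for λ):
  λ = 2: algebraic multiplicity = 3, geometric multiplicity = 1

Determining the block sizes for each eigenvalue:
  λ = 2: one block (gm = 1), so the single block has size am = 3 → block sizes [3]

Assembling the blocks gives a Jordan form
J =
  [2, 1, 0]
  [0, 2, 1]
  [0, 0, 2]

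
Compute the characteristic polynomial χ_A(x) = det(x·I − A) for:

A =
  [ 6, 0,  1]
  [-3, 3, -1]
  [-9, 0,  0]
x^3 - 9*x^2 + 27*x - 27

Expanding det(x·I − A) (e.g. by cofactor expansion or by noting that A is similar to its Jordan form J, which has the same characteristic polynomial as A) gives
  χ_A(x) = x^3 - 9*x^2 + 27*x - 27
which factors as (x - 3)^3. The eigenvalues (with algebraic multiplicities) are λ = 3 with multiplicity 3.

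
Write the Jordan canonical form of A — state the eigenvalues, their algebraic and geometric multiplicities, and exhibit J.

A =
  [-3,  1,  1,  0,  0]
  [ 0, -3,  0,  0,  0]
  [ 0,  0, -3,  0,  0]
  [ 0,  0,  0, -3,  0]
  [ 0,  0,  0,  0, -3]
J_2(-3) ⊕ J_1(-3) ⊕ J_1(-3) ⊕ J_1(-3)

The characteristic polynomial is
  det(x·I − A) = x^5 + 15*x^4 + 90*x^3 + 270*x^2 + 405*x + 243 = (x + 3)^5

Eigenvalues and multiplicities (the geometric multiplicity of λ is n − rank(A − λI), which equals the number of Jordan blocks for λ):
  λ = -3: algebraic multiplicity = 5, geometric multiplicity = 4

Determining the block sizes for each eigenvalue:
  λ = -3: 4 blocks summing to 5 forces exactly one block of size 2 and the rest size 1 → block sizes [2, 1, 1, 1]

Assembling the blocks gives a Jordan form
J =
  [-3,  1,  0,  0,  0]
  [ 0, -3,  0,  0,  0]
  [ 0,  0, -3,  0,  0]
  [ 0,  0,  0, -3,  0]
  [ 0,  0,  0,  0, -3]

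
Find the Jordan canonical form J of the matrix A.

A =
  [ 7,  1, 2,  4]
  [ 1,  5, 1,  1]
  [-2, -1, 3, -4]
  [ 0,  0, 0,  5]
J_3(5) ⊕ J_1(5)

The characteristic polynomial is
  det(x·I − A) = x^4 - 20*x^3 + 150*x^2 - 500*x + 625 = (x - 5)^4

Eigenvalues and multiplicities (the geometric multiplicity of λ is n − rank(A − λI), which equals the number of Jordan blocks for λ):
  λ = 5: algebraic multiplicity = 4, geometric multiplicity = 2

Determining the block sizes for each eigenvalue:
  λ = 5: with am = 4 and gm = 2, the partition is not yet determined (e.g. several partitions of 4 into 2 parts exist). Let N = A − (5)·I. Computing rank(N^1) = 2, rank(N^2) = 1, rank(N^3) = 0; the number of blocks of size ≥ j is rank(N^{j−1}) − rank(N^j), giving [2, 1, 1]. So we have 1 block(s) of size 3, 1 block(s) of size 1 → block sizes [3, 1]

Assembling the blocks gives a Jordan form
J =
  [5, 1, 0, 0]
  [0, 5, 1, 0]
  [0, 0, 5, 0]
  [0, 0, 0, 5]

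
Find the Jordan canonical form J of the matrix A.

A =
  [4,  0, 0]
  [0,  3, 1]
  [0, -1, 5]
J_2(4) ⊕ J_1(4)

The characteristic polynomial is
  det(x·I − A) = x^3 - 12*x^2 + 48*x - 64 = (x - 4)^3

Eigenvalues and multiplicities (the geometric multiplicity of λ is n − rank(A − λI), which equals the number of Jordan blocks for λ):
  λ = 4: algebraic multiplicity = 3, geometric multiplicity = 2

Determining the block sizes for each eigenvalue:
  λ = 4: 2 blocks summing to 3 forces exactly one block of size 2 and the rest size 1 → block sizes [2, 1]

Assembling the blocks gives a Jordan form
J =
  [4, 1, 0]
  [0, 4, 0]
  [0, 0, 4]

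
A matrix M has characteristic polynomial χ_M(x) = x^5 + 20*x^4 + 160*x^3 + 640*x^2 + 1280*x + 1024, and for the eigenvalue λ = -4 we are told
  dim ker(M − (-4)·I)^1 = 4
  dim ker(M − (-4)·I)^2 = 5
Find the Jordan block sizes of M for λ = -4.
Block sizes for λ = -4: [2, 1, 1, 1]

From the dimensions of kernels of powers, the number of Jordan blocks of size at least j is d_j − d_{j−1} where d_j = dim ker(N^j) (with d_0 = 0). Computing the differences gives [4, 1].
The number of blocks of size exactly k is (#blocks of size ≥ k) − (#blocks of size ≥ k + 1), so the partition is: 3 block(s) of size 1, 1 block(s) of size 2.
In nonincreasing order the block sizes are [2, 1, 1, 1].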